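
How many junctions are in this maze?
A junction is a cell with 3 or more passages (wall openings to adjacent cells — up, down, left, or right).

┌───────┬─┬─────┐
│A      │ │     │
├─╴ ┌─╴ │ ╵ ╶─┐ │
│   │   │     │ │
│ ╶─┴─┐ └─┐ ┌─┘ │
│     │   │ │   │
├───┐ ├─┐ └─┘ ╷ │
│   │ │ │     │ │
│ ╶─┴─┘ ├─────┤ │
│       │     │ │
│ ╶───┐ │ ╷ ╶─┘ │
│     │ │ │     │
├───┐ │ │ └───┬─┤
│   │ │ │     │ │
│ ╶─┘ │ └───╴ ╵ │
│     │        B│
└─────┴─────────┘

Checking each cell for number of passages:

Junctions found (3+ passages):
  (0, 1): 3 passages
  (1, 3): 3 passages
  (1, 5): 4 passages
  (2, 7): 3 passages
  (4, 0): 3 passages
  (4, 3): 3 passages
  (4, 5): 3 passages
  (7, 6): 3 passages
Total junctions: 8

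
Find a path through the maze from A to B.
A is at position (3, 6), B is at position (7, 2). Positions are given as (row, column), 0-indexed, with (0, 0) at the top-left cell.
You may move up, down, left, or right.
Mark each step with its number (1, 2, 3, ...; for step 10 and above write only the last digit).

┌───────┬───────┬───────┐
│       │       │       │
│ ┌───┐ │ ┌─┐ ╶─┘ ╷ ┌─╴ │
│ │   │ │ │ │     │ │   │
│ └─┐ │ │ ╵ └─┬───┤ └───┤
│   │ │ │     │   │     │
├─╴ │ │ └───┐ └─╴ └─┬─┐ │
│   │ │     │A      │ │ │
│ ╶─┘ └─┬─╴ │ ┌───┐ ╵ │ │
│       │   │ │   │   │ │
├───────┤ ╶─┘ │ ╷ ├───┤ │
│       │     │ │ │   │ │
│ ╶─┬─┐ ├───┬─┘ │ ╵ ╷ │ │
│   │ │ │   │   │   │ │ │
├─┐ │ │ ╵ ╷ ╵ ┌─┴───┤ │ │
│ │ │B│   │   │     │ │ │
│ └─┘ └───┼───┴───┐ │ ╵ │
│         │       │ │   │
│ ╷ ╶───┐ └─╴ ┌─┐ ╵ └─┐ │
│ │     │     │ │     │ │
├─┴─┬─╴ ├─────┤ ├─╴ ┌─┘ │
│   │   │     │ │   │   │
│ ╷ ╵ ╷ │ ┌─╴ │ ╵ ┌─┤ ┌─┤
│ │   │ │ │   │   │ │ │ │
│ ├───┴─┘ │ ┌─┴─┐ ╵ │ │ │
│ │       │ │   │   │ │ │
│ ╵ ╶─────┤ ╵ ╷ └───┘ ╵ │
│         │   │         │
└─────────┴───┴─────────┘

Finding the shortest path from (3, 6) to (7, 2):
Path length: 62 steps
Directions: up → left → left → up → up → right → right → down → right → right → up → right → down → down → right → right → down → down → down → down → down → down → down → down → left → down → down → down → left → left → left → up → left → down → left → up → up → right → up → left → left → down → down → left → left → left → down → left → up → up → up → right → down → right → up → right → up → left → left → up → right → up

Solution:

┌───────┬───────┬───────┐
│       │5 6 7  │1 2    │
│ ┌───┐ │ ┌─┐ ╶─┘ ╷ ┌─╴ │
│ │   │ │4│ │8 9 0│3│   │
│ └─┐ │ │ ╵ └─┬───┤ └───┤
│   │ │ │3 2 1│   │4 5 6│
├─╴ │ │ └───┐ └─╴ └─┬─┐ │
│   │ │     │A      │ │7│
│ ╶─┘ └─┬─╴ │ ┌───┐ ╵ │ │
│       │   │ │   │   │8│
├───────┤ ╶─┘ │ ╷ ├───┤ │
│       │     │ │ │   │9│
│ ╶─┬─┐ ├───┬─┘ │ ╵ ╷ │ │
│   │ │ │   │   │   │ │0│
├─┐ │ │ ╵ ╷ ╵ ┌─┴───┤ │ │
│ │ │B│   │   │     │ │1│
│ └─┘ └───┼───┴───┐ │ ╵ │
│  0 1    │       │ │  2│
│ ╷ ╶───┐ └─╴ ┌─┐ ╵ └─┐ │
│ │9 8 7│     │ │     │3│
├─┴─┬─╴ ├─────┤ ├─╴ ┌─┘ │
│1 2│5 6│1 0 9│ │   │5 4│
│ ╷ ╵ ╷ │ ┌─╴ │ ╵ ┌─┤ ┌─┤
│0│3 4│ │2│7 8│   │ │6│ │
│ ├───┴─┘ │ ┌─┴─┐ ╵ │ │ │
│9│6 5 4 3│6│3 2│   │7│ │
│ ╵ ╶─────┤ ╵ ╷ └───┘ ╵ │
│8 7      │5 4│1 0 9 8  │
└─────────┴───┴─────────┘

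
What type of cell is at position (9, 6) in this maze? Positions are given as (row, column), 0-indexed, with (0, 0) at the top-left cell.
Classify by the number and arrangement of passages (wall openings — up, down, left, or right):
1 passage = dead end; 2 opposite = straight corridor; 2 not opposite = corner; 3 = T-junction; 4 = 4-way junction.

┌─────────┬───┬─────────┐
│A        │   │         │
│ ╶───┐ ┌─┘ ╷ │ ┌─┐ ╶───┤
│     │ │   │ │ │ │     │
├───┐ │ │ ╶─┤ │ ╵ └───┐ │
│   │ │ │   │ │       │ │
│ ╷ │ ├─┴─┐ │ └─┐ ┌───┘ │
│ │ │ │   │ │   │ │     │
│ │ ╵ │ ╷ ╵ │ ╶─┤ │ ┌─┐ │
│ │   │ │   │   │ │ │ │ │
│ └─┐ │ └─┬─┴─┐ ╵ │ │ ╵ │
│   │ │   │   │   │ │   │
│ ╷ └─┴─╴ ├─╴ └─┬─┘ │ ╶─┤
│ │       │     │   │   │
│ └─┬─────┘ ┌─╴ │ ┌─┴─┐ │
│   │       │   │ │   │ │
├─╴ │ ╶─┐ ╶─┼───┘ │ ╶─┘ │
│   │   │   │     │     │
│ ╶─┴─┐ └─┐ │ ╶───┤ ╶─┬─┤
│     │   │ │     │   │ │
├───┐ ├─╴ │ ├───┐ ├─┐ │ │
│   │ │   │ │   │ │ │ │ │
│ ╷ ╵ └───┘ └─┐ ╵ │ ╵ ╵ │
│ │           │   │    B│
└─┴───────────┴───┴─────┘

Checking cell at (9, 6):
Number of passages: 2
Cell type: corner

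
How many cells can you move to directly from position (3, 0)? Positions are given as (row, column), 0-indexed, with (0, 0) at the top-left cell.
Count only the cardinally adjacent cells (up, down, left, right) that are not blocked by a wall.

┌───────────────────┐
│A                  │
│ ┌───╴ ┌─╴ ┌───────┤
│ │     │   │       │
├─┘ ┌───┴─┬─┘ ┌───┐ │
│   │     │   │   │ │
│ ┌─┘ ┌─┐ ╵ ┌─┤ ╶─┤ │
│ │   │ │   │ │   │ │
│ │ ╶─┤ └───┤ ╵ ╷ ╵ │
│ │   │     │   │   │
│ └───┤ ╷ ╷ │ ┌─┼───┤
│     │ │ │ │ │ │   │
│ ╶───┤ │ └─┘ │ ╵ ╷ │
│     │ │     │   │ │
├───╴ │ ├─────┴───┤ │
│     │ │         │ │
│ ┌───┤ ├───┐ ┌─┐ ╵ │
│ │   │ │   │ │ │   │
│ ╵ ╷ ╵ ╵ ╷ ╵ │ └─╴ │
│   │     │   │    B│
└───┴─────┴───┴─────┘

Checking passable neighbors of (3, 0):
Neighbors: (2, 0), (4, 0)
Count: 2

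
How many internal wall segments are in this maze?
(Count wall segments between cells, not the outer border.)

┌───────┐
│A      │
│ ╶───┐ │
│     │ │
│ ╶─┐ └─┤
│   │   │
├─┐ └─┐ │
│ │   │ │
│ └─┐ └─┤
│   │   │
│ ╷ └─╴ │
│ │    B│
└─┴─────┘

Counting internal wall segments:
Total internal walls: 15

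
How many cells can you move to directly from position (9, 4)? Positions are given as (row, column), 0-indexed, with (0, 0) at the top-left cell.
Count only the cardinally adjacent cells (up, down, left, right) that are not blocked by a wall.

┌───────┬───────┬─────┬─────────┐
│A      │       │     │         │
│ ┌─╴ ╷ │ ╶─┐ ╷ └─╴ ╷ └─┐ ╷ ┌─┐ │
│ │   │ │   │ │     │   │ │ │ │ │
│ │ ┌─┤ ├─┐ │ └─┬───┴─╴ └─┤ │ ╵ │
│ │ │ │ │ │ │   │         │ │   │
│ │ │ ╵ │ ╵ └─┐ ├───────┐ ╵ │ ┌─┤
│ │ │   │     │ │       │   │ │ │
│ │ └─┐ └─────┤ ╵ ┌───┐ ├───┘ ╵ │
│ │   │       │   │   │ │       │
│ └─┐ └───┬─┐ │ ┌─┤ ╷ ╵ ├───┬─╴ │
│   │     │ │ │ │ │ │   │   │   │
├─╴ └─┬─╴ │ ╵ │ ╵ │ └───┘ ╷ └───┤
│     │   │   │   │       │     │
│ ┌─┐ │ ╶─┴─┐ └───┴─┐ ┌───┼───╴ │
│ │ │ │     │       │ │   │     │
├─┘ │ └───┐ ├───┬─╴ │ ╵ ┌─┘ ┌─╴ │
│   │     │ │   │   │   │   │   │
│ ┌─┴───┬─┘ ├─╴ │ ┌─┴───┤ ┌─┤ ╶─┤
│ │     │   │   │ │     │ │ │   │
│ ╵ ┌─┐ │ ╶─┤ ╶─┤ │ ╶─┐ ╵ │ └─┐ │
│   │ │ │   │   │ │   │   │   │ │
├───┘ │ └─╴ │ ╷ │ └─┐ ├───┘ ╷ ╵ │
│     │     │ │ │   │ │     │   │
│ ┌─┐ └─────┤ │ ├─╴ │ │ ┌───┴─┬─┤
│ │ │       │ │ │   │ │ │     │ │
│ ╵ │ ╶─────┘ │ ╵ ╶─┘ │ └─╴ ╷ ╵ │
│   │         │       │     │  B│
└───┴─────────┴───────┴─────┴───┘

Checking passable neighbors of (9, 4):
Neighbors: (10, 4), (9, 5)
Count: 2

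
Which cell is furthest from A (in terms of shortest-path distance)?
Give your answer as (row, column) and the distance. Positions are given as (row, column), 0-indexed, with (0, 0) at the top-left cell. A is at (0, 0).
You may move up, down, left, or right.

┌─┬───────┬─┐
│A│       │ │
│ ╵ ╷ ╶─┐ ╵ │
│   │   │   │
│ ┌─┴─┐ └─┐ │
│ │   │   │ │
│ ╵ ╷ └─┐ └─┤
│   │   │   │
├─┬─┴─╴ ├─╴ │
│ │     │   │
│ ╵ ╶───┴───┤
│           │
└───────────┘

Computing BFS distances from A to all cells:
Furthest cell: (5, 5)
Distance: 16 steps

Path from A to the furthest cell:

┌─┬───────┬─┐
│A│       │ │
│ ╵ ╷ ╶─┐ ╵ │
│↓  │   │   │
│ ┌─┴─┐ └─┐ │
│↓│↱ ↓│   │ │
│ ╵ ╷ └─┐ └─┤
│↳ ↑│↳ ↓│   │
├─┬─┴─╴ ├─╴ │
│ │↓ ← ↲│   │
│ ╵ ╶───┴───┤
│  ↳ → → → B│
└───────────┘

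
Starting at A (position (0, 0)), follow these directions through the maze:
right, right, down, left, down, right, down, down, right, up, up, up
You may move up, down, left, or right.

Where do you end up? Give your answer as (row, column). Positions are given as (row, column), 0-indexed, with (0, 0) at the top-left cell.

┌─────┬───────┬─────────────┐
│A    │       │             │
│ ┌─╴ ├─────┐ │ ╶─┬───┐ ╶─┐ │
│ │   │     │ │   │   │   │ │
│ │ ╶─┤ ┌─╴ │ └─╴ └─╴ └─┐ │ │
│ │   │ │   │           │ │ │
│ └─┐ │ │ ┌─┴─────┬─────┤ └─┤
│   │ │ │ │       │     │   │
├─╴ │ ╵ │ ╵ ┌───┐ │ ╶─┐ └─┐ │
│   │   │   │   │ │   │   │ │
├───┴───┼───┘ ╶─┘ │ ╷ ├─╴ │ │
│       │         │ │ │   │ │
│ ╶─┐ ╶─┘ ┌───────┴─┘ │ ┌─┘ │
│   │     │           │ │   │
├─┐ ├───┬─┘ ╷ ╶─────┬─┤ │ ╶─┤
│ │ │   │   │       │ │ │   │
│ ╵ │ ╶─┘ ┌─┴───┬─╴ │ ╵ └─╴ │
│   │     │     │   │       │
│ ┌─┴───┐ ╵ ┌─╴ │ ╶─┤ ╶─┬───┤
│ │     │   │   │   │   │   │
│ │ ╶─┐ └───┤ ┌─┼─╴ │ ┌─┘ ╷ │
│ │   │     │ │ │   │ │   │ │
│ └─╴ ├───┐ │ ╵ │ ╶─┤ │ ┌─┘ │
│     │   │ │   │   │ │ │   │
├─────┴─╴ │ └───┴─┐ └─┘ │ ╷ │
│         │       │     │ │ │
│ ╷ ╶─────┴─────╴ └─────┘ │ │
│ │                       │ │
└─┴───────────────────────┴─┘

Following directions step by step:
Start: (0, 0)
  right: (0, 0) → (0, 1)
  right: (0, 1) → (0, 2)
  down: (0, 2) → (1, 2)
  left: (1, 2) → (1, 1)
  down: (1, 1) → (2, 1)
  right: (2, 1) → (2, 2)
  down: (2, 2) → (3, 2)
  down: (3, 2) → (4, 2)
  right: (4, 2) → (4, 3)
  up: (4, 3) → (3, 3)
  up: (3, 3) → (2, 3)
  up: (2, 3) → (1, 3)
Final position: (1, 3)

Path taken:

┌─────┬───────┬─────────────┐
│A → ↓│       │             │
│ ┌─╴ ├─────┐ │ ╶─┬───┐ ╶─┐ │
│ │↓ ↲│B    │ │   │   │   │ │
│ │ ╶─┤ ┌─╴ │ └─╴ └─╴ └─┐ │ │
│ │↳ ↓│↑│   │           │ │ │
│ └─┐ │ │ ┌─┴─────┬─────┤ └─┤
│   │↓│↑│ │       │     │   │
├─╴ │ ╵ │ ╵ ┌───┐ │ ╶─┐ └─┐ │
│   │↳ ↑│   │   │ │   │   │ │
├───┴───┼───┘ ╶─┘ │ ╷ ├─╴ │ │
│       │         │ │ │   │ │
│ ╶─┐ ╶─┘ ┌───────┴─┘ │ ┌─┘ │
│   │     │           │ │   │
├─┐ ├───┬─┘ ╷ ╶─────┬─┤ │ ╶─┤
│ │ │   │   │       │ │ │   │
│ ╵ │ ╶─┘ ┌─┴───┬─╴ │ ╵ └─╴ │
│   │     │     │   │       │
│ ┌─┴───┐ ╵ ┌─╴ │ ╶─┤ ╶─┬───┤
│ │     │   │   │   │   │   │
│ │ ╶─┐ └───┤ ┌─┼─╴ │ ┌─┘ ╷ │
│ │   │     │ │ │   │ │   │ │
│ └─╴ ├───┐ │ ╵ │ ╶─┤ │ ┌─┘ │
│     │   │ │   │   │ │ │   │
├─────┴─╴ │ └───┴─┐ └─┘ │ ╷ │
│         │       │     │ │ │
│ ╷ ╶─────┴─────╴ └─────┘ │ │
│ │                       │ │
└─┴───────────────────────┴─┘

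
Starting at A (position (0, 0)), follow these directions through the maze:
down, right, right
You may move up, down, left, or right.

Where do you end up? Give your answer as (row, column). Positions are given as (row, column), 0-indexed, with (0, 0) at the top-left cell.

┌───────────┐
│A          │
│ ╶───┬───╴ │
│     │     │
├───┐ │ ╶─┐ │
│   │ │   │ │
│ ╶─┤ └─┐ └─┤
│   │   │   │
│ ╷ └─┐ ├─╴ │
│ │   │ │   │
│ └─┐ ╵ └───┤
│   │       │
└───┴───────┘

Following directions step by step:
Start: (0, 0)
  down: (0, 0) → (1, 0)
  right: (1, 0) → (1, 1)
  right: (1, 1) → (1, 2)
Final position: (1, 2)

Path taken:

┌───────────┐
│A          │
│ ╶───┬───╴ │
│↳ → B│     │
├───┐ │ ╶─┐ │
│   │ │   │ │
│ ╶─┤ └─┐ └─┤
│   │   │   │
│ ╷ └─┐ ├─╴ │
│ │   │ │   │
│ └─┐ ╵ └───┤
│   │       │
└───┴───────┘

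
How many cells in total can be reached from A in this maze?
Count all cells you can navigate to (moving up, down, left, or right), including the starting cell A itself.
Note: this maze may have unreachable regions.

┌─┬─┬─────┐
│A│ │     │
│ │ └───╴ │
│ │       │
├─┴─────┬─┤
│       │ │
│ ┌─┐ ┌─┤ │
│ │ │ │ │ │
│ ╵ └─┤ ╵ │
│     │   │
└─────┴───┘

Using BFS/flood-fill to find all reachable cells from A:
Maze size: 5 × 5 = 25 total cells
23 cell(s) are walled off and cannot be reached from A.
Reachable cells: 2

Reachable region (· marks reachable cells):

┌─┬─┬─────┐
│A│ │     │
│ │ └───╴ │
│·│       │
├─┴─────┬─┤
│       │ │
│ ┌─┐ ┌─┤ │
│ │ │ │ │ │
│ ╵ └─┤ ╵ │
│     │   │
└─────┴───┘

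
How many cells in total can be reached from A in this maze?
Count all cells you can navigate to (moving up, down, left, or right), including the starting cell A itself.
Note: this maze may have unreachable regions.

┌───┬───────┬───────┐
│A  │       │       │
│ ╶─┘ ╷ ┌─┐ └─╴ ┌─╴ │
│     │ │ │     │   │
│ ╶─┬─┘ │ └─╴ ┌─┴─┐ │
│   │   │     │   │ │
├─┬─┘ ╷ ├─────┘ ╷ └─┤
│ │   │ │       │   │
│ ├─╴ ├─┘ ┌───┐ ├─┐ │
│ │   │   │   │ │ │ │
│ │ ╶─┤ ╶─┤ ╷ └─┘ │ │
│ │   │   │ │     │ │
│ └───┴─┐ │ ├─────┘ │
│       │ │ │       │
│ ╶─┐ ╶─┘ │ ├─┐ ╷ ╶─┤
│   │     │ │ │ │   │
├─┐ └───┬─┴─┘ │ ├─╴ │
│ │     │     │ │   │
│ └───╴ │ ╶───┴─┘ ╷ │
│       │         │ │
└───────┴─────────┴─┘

Using BFS/flood-fill to find all reachable cells from A:
Maze size: 10 × 10 = 100 total cells
65 cell(s) are walled off and cannot be reached from A.
Reachable cells: 35

Reachable region (· marks reachable cells):

┌───┬───────┬───────┐
│A ·│· · · ·│· · · ·│
│ ╶─┘ ╷ ┌─┐ └─╴ ┌─╴ │
│· · ·│·│·│· · ·│· ·│
│ ╶─┬─┘ │ └─╴ ┌─┴─┐ │
│· ·│· ·│· · ·│   │·│
├─┬─┘ ╷ ├─────┘ ╷ └─┤
│ │· ·│·│       │   │
│ ├─╴ ├─┘ ┌───┐ ├─┐ │
│ │· ·│   │   │ │ │ │
│ │ ╶─┤ ╶─┤ ╷ └─┘ │ │
│ │· ·│   │ │     │ │
│ └───┴─┐ │ ├─────┘ │
│       │ │ │       │
│ ╶─┐ ╶─┘ │ ├─┐ ╷ ╶─┤
│   │     │ │ │ │   │
├─┐ └───┬─┴─┘ │ ├─╴ │
│ │     │     │ │   │
│ └───╴ │ ╶───┴─┘ ╷ │
│       │         │ │
└───────┴─────────┴─┘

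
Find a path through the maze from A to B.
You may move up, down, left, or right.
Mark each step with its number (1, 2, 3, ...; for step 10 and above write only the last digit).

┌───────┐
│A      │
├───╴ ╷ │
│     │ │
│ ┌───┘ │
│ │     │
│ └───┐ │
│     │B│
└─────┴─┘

Finding the shortest path through the maze:
Path length: 6 steps
Directions: right → right → right → down → down → down

Solution:

┌───────┐
│A 1 2 3│
├───╴ ╷ │
│     │4│
│ ┌───┘ │
│ │    5│
│ └───┐ │
│     │B│
└─────┴─┘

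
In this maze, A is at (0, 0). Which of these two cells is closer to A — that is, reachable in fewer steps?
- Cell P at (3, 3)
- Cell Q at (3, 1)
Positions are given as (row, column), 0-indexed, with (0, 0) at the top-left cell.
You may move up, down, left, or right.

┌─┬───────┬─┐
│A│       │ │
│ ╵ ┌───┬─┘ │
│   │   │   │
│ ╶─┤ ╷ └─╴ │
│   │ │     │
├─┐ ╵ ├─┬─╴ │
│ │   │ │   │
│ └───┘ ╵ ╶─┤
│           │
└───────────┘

Shortest path A → P at (3, 3): 16 steps
Shortest path A → Q at (3, 1): 4 steps

Q is closer (4 steps vs 16 steps).

Path to P:

┌─┬───────┬─┐
│A│       │ │
│ ╵ ┌───┬─┘ │
│↓  │↱ ↓│   │
│ ╶─┤ ╷ └─╴ │
│↳ ↓│↑│↳ → ↓│
├─┐ ╵ ├─┬─╴ │
│ │↳ ↑│P│↓ ↲│
│ └───┘ ╵ ╶─┤
│      ↑ ↲  │
└───────────┘

Path to Q:

┌─┬───────┬─┐
│A│       │ │
│ ╵ ┌───┬─┘ │
│↓  │   │   │
│ ╶─┤ ╷ └─╴ │
│↳ ↓│ │     │
├─┐ ╵ ├─┬─╴ │
│ │Q  │ │   │
│ └───┘ ╵ ╶─┤
│           │
└───────────┘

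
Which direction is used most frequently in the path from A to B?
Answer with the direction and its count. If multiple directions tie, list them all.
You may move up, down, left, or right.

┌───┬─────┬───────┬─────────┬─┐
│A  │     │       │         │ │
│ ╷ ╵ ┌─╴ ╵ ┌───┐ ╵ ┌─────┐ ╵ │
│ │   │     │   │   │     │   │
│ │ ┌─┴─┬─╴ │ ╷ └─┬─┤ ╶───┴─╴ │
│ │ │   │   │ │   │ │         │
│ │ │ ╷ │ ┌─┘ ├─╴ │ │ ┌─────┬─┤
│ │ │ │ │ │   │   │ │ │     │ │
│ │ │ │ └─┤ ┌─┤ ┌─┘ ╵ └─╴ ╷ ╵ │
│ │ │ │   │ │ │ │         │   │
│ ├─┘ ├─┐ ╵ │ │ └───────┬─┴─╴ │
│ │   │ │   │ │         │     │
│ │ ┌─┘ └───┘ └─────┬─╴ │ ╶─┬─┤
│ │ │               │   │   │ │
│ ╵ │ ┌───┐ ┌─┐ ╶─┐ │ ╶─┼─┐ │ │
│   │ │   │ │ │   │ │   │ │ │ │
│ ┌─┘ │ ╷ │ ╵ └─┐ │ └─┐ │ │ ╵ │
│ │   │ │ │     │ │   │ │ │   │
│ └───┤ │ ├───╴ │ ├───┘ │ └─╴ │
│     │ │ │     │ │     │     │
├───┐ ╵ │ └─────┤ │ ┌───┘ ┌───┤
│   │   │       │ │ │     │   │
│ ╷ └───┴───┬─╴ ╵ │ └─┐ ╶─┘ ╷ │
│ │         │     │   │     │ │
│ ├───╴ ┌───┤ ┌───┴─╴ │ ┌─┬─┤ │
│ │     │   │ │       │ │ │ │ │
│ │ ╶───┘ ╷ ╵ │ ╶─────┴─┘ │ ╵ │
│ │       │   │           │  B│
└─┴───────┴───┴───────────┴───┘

Directions: right, down, right, up, right, right, down, right, up, right, right, right, down, right, up, right, right, right, right, down, right, down, left, left, left, left, down, down, right, right, up, right, down, right, down, left, left, down, right, down, down, right, down, left, left, down, left, down, right, right, up, right, down, down, down
Counts: {'right': 23, 'down': 18, 'up': 5, 'left': 9}
Most common: right (23 times)

Solution:

┌───┬─────┬───────┬─────────┬─┐
│A ↓│↱ → ↓│↱ → → ↓│↱ → → → ↓│ │
│ ╷ ╵ ┌─╴ ╵ ┌───┐ ╵ ┌─────┐ ╵ │
│ │↳ ↑│  ↳ ↑│   │↳ ↑│     │↳ ↓│
│ │ ┌─┴─┬─╴ │ ╷ └─┬─┤ ╶───┴─╴ │
│ │ │   │   │ │   │ │↓ ← ← ← ↲│
│ │ │ ╷ │ ┌─┘ ├─╴ │ │ ┌─────┬─┤
│ │ │ │ │ │   │   │ │↓│  ↱ ↓│ │
│ │ │ │ └─┤ ┌─┤ ┌─┘ ╵ └─╴ ╷ ╵ │
│ │ │ │   │ │ │ │    ↳ → ↑│↳ ↓│
│ ├─┘ ├─┐ ╵ │ │ └───────┬─┴─╴ │
│ │   │ │   │ │         │↓ ← ↲│
│ │ ┌─┘ └───┘ └─────┬─╴ │ ╶─┬─┤
│ │ │               │   │↳ ↓│ │
│ ╵ │ ┌───┐ ┌─┐ ╶─┐ │ ╶─┼─┐ │ │
│   │ │   │ │ │   │ │   │ │↓│ │
│ ┌─┘ │ ╷ │ ╵ └─┐ │ └─┐ │ │ ╵ │
│ │   │ │ │     │ │   │ │ │↳ ↓│
│ └───┤ │ ├───╴ │ ├───┘ │ └─╴ │
│     │ │ │     │ │     │↓ ← ↲│
├───┐ ╵ │ └─────┤ │ ┌───┘ ┌───┤
│   │   │       │ │ │  ↓ ↲│↱ ↓│
│ ╷ └───┴───┬─╴ ╵ │ └─┐ ╶─┘ ╷ │
│ │         │     │   │↳ → ↑│↓│
│ ├───╴ ┌───┤ ┌───┴─╴ │ ┌─┬─┤ │
│ │     │   │ │       │ │ │ │↓│
│ │ ╶───┘ ╷ ╵ │ ╶─────┴─┘ │ ╵ │
│ │       │   │           │  B│
└─┴───────┴───┴───────────┴───┘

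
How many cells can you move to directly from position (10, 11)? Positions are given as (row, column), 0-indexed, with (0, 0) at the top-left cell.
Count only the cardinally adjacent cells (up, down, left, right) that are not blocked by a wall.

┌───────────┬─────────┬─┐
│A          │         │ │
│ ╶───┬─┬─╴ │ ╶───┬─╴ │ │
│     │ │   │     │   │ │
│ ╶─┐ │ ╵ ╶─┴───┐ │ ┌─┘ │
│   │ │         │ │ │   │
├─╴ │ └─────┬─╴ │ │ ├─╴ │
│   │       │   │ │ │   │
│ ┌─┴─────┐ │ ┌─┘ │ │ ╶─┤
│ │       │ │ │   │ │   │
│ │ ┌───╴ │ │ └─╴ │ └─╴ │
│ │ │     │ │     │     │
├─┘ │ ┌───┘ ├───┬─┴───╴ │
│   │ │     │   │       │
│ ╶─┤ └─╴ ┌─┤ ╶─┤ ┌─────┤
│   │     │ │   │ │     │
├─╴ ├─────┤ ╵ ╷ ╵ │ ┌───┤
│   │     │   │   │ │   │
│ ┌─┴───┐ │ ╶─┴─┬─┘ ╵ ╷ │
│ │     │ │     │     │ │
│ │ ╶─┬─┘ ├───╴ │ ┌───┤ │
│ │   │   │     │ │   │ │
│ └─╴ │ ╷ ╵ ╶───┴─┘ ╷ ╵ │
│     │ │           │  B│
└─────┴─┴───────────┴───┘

Checking passable neighbors of (10, 11):
Neighbors: (9, 11), (11, 11)
Count: 2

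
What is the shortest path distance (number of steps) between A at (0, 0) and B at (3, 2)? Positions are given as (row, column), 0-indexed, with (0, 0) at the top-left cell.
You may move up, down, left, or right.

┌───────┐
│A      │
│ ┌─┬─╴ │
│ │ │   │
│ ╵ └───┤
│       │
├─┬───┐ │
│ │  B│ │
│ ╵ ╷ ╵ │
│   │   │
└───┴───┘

Finding path from (0, 0) to (3, 2):
Path: (0,0) → (1,0) → (2,0) → (2,1) → (2,2) → (2,3) → (3,3) → (4,3) → (4,2) → (3,2)
Distance: 9 steps

Solution:

┌───────┐
│A      │
│ ┌─┬─╴ │
│↓│ │   │
│ ╵ └───┤
│↳ → → ↓│
├─┬───┐ │
│ │  B│↓│
│ ╵ ╷ ╵ │
│   │↑ ↲│
└───┴───┘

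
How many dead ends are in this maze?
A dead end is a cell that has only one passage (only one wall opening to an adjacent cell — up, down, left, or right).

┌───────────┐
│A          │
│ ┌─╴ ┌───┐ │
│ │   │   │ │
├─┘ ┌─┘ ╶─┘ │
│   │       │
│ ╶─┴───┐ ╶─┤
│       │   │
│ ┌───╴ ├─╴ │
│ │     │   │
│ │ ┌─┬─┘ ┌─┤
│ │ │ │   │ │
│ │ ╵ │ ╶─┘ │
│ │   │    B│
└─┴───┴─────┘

Checking each cell for number of passages:

Dead ends found at positions:
  (1, 0)
  (1, 4)
  (2, 2)
  (5, 2)
  (5, 5)
  (6, 0)
Total dead ends: 6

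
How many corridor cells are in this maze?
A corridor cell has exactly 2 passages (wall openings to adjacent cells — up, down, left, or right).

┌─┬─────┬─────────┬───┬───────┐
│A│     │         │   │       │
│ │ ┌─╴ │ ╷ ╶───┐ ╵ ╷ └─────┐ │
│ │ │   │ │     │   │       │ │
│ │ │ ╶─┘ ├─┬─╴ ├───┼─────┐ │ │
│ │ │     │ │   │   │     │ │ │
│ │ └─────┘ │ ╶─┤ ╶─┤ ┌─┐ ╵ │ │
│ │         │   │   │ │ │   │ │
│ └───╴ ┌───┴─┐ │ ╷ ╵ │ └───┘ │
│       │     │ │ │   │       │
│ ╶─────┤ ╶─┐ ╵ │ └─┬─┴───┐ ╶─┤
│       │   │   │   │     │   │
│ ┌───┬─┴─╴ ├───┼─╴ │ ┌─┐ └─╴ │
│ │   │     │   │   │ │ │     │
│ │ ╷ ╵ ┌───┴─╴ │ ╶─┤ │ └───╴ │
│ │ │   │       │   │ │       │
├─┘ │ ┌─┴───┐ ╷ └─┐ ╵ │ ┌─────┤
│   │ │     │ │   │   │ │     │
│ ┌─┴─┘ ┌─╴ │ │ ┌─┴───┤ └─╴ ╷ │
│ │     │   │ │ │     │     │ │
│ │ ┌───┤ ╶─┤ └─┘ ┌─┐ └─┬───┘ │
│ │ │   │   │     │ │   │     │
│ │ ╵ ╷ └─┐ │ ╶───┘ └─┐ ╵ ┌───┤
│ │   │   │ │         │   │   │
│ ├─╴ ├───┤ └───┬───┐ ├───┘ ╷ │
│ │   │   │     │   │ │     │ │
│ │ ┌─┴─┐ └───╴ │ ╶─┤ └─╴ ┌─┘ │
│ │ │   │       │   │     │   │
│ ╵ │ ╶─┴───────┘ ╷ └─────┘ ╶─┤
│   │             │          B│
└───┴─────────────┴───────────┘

Counting cells with exactly 2 passages:
Total corridor cells: 185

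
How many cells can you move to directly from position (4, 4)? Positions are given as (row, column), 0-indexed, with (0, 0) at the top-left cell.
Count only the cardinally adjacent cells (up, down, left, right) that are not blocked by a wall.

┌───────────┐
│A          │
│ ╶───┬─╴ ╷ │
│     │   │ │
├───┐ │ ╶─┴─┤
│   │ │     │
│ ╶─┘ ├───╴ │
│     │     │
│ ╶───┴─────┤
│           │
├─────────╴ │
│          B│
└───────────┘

Checking passable neighbors of (4, 4):
Neighbors: (4, 3), (4, 5)
Count: 2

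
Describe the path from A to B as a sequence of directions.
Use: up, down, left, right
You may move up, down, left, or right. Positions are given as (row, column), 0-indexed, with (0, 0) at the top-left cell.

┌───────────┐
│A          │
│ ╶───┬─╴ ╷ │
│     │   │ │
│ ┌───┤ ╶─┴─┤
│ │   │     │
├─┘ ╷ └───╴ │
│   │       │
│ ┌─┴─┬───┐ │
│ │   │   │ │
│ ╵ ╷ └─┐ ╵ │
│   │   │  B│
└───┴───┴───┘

Finding the path and converting it to directions:
Path through cells: (0,0) → (0,1) → (0,2) → (0,3) → (0,4) → (1,4) → (1,3) → (2,3) → (2,4) → (2,5) → (3,5) → (4,5) → (5,5)
Directions: right, right, right, right, down, left, down, right, right, down, down, down

Solution:

┌───────────┐
│A → → → ↓  │
│ ╶───┬─╴ ╷ │
│     │↓ ↲│ │
│ ┌───┤ ╶─┴─┤
│ │   │↳ → ↓│
├─┘ ╷ └───╴ │
│   │      ↓│
│ ┌─┴─┬───┐ │
│ │   │   │↓│
│ ╵ ╷ └─┐ ╵ │
│   │   │  B│
└───┴───┴───┘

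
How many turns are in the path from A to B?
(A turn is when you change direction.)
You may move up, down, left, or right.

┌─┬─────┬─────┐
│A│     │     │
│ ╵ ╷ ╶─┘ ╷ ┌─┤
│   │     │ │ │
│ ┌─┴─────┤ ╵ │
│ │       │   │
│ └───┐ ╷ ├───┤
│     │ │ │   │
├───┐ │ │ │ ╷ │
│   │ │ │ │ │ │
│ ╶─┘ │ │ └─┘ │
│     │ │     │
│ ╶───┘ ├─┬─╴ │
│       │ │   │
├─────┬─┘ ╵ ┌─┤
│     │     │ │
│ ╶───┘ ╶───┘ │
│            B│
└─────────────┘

Directions: down, down, down, right, right, down, down, left, left, down, right, right, right, up, up, up, up, right, down, down, down, right, right, down, left, down, left, left, down, right, right, right
Number of turns: 15

Solution:

┌─┬─────┬─────┐
│A│     │     │
│ ╵ ╷ ╶─┘ ╷ ┌─┤
│↓  │     │ │ │
│ ┌─┴─────┤ ╵ │
│↓│    ↱ ↓│   │
│ └───┐ ╷ ├───┤
│↳ → ↓│↑│↓│   │
├───┐ │ │ │ ╷ │
│   │↓│↑│↓│ │ │
│ ╶─┘ │ │ └─┘ │
│↓ ← ↲│↑│↳ → ↓│
│ ╶───┘ ├─┬─╴ │
│↳ → → ↑│ │↓ ↲│
├─────┬─┘ ╵ ┌─┤
│     │↓ ← ↲│ │
│ ╶───┘ ╶───┘ │
│      ↳ → → B│
└─────────────┘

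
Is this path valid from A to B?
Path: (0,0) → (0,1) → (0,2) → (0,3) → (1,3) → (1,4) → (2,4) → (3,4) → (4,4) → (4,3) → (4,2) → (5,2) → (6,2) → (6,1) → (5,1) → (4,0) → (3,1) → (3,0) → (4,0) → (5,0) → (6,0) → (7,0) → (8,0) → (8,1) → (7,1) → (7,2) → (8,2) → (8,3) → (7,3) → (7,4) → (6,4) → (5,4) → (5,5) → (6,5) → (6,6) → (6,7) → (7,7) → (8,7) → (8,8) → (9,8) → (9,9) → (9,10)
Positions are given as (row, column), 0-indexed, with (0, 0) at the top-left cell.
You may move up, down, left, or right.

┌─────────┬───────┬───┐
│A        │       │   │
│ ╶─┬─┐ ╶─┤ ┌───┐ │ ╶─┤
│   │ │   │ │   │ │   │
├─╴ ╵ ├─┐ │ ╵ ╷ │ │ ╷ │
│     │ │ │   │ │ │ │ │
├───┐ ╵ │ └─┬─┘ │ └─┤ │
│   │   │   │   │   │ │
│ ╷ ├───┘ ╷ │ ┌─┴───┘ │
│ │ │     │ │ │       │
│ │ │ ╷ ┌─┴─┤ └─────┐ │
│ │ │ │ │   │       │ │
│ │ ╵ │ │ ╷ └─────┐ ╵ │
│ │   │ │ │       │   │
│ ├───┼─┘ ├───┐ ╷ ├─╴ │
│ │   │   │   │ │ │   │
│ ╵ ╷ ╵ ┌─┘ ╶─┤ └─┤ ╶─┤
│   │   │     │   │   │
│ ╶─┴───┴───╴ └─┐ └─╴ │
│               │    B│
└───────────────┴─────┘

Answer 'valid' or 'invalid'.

Checking path validity:
Result: Invalid move at step 15: cannot move from (5, 1) to (4, 0).

invalid

Correct solution:

┌─────────┬───────┬───┐
│A → → ↓  │       │   │
│ ╶─┬─┐ ╶─┤ ┌───┐ │ ╶─┤
│   │ │↳ ↓│ │   │ │   │
├─╴ ╵ ├─┐ │ ╵ ╷ │ │ ╷ │
│     │ │↓│   │ │ │ │ │
├───┐ ╵ │ └─┬─┘ │ └─┤ │
│↓ ↰│   │↓  │   │   │ │
│ ╷ ├───┘ ╷ │ ┌─┴───┘ │
│↓│↑│↓ ← ↲│ │ │       │
│ │ │ ╷ ┌─┴─┤ └─────┐ │
│↓│↑│↓│ │↱ ↓│       │ │
│ │ ╵ │ │ ╷ └─────┐ ╵ │
│↓│↑ ↲│ │↑│↳ → ↓  │   │
│ ├───┼─┘ ├───┐ ╷ ├─╴ │
│↓│↱ ↓│↱ ↑│   │↓│ │   │
│ ╵ ╷ ╵ ┌─┘ ╶─┤ └─┤ ╶─┤
│↳ ↑│↳ ↑│     │↳ ↓│   │
│ ╶─┴───┴───╴ └─┐ └─╴ │
│               │↳ → B│
└───────────────┴─────┘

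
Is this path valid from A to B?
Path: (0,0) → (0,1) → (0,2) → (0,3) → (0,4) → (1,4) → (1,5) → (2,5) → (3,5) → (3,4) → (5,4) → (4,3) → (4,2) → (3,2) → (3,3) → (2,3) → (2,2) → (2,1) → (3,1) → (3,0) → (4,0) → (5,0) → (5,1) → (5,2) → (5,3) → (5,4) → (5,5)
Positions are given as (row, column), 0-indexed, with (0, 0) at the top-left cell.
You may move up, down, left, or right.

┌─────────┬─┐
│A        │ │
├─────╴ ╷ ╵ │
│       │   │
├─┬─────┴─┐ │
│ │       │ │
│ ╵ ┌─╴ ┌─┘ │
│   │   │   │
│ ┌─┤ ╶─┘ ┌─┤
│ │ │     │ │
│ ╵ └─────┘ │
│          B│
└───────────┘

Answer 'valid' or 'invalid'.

Checking path validity:
Result: Invalid move at step 10: cannot move from (3, 4) to (5, 4).

invalid

Correct solution:

┌─────────┬─┐
│A → → → ↓│ │
├─────╴ ╷ ╵ │
│       │↳ ↓│
├─┬─────┴─┐ │
│ │↓ ← ↰  │↓│
│ ╵ ┌─╴ ┌─┘ │
│↓ ↲│↱ ↑│↓ ↲│
│ ┌─┤ ╶─┘ ┌─┤
│↓│ │↑ ← ↲│ │
│ ╵ └─────┘ │
│↳ → → → → B│
└───────────┘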